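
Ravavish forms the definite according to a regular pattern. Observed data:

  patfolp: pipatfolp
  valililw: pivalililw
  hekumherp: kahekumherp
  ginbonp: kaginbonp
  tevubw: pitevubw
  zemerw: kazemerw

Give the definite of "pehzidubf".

pipehzidubf

"pehzidubf" has second-to-last letter 'b'. The one such stem in the data (tevubw → pitevubw) adds the prefix pi-, so the same rule applies.
The other pattern: stems whose second-to-last letter is 'n' or 'r' add the prefix ka-.
So pehzidubf → pipehzidubf.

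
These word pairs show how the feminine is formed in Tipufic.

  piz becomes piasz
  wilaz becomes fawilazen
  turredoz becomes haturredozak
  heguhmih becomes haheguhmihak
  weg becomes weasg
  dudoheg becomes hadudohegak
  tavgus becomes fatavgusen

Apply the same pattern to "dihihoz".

hadihihozak

piz and wilaz both end in -z yet inflect differently (piasz, fawilazen), so the final letter is not what conditions the rule; the number of vowels is.
"dihihoz" has 3 vowels. The stems with 3 vowels (dudoheg → hadudohegak, heguhmih → haheguhmihak, turredoz → haturredozak) add ha- … -ak around the stem.
The other patterns: stems with 1 vowel insert -as- after the first vowel; stems with 2 vowels add fa- … -en around the stem.
So dihihoz → hadihihozak.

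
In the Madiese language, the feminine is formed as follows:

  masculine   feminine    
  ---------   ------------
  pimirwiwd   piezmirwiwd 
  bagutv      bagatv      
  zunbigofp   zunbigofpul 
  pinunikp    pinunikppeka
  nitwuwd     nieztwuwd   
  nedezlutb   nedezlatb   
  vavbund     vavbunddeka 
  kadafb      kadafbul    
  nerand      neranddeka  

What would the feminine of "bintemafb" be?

kadafb and nedezlutb both end in -b yet inflect differently (kadafbul, nedezlatb), so the final letter is not what conditions the rule; the second-to-last letter is.
"bintemafb" has second-to-last letter 'f'. The stems whose second-to-last letter is 'f' (zunbigofp → zunbigofpul, kadafb → kadafbul) add -ul.
The other patterns: stems whose second-to-last letter is 'w' insert -ez- after the first vowel; stems whose second-to-last letter is 't' change the last vowel to 'a'; stems whose second-to-last letter is 'k' or 'n' double the final consonant and add -eka.
So bintemafb → bintemafbul.

bintemafbul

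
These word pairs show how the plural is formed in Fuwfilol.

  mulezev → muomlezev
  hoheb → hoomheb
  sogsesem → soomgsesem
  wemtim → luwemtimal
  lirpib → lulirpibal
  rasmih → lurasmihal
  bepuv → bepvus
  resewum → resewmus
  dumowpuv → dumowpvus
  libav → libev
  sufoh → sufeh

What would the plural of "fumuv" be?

sogsesem and wemtim both end in -m yet inflect differently (soomgsesem, luwemtimal), so the final letter is not what conditions the rule; the last vowel is.
"fumuv" has last vowel 'u'. The stems whose last vowel is 'u' (bepuv → bepvus, resewum → resewmus, dumowpuv → dumowpvus) delete the last vowel and add -us.
The other patterns: stems whose last vowel is 'e' insert -om- after the first vowel; stems whose last vowel is 'i' add lu- … -al around the stem; stems whose last vowel is 'a' or 'o' change the last vowel to 'e'.
So fumuv → fumvus.

fumvus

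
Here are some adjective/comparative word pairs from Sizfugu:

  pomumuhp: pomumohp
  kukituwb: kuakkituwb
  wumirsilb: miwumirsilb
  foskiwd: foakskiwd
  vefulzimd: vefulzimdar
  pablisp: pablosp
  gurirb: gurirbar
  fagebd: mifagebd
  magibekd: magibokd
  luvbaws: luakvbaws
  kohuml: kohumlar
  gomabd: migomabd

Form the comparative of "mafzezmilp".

kukituwb and gurirb both end in -b yet inflect differently (kuakkituwb, gurirbar), so the final letter is not what conditions the rule; the second-to-last letter is.
"mafzezmilp" has second-to-last letter 'l'. The one such stem in the data (wumirsilb → miwumirsilb) adds the prefix mi-, so the same rule applies.
The other patterns: stems whose second-to-last letter is 'w' insert -ak- after the first vowel; stems whose second-to-last letter is 'm' or 'r' add -ar; stems whose second-to-last letter is 'h', 'k' or 's' change the last vowel to 'o'.
So mafzezmilp → mimafzezmilp.

mimafzezmilp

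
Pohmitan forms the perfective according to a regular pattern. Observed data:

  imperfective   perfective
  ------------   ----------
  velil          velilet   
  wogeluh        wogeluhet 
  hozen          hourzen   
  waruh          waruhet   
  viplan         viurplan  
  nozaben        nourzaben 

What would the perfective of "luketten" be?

luurketten

"luketten" ends in -n. The stems ending in -n (viplan → viurplan, nozaben → nourzaben, hozen → hourzen) insert -ur- after the first vowel.
The other pattern: stems ending in -h or -l add -et.
So luketten → luurketten.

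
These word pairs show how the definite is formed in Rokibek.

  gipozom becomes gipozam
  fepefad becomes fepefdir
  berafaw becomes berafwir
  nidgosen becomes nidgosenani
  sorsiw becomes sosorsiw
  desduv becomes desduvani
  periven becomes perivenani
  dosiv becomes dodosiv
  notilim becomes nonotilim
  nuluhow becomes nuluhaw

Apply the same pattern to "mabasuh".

mabasuhani

berafaw and sorsiw both end in -w yet inflect differently (berafwir, sosorsiw), so the final letter is not what conditions the rule; the last vowel is.
"mabasuh" has last vowel 'u'. The one such stem in the data (desduv → desduvani) adds -ani, so the same rule applies.
The other patterns: stems whose last vowel is 'a' delete the last vowel and add -ir; stems whose last vowel is 'i' repeat the first consonant+vowel as a prefix; stems whose last vowel is 'o' change the last vowel to 'a'.
So mabasuh → mabasuhani.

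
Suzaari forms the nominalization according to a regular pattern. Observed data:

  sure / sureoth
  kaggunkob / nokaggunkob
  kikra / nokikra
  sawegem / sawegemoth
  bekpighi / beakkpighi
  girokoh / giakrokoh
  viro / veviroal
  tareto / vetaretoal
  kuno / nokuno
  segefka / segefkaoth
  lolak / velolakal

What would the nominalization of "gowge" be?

goakwge

"gowge" begins with g-. The one such stem in the data (girokoh → giakrokoh) inserts -ak- after the first vowel (as does bekpighi), so the same rule applies.
The other patterns: stems beginning with k- add the prefix no-; stems beginning with s- add -oth; stems beginning with l-, t- or v- add ve- … -al around the stem.
So gowge → goakwge.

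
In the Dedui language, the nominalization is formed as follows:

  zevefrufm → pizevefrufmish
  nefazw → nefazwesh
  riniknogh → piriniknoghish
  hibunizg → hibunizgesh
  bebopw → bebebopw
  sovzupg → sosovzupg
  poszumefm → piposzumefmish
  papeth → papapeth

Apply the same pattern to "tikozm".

riniknogh and papeth both end in -h yet inflect differently (piriniknoghish, papapeth), so the final letter is not what conditions the rule; the second-to-last letter is.
"tikozm" has second-to-last letter 'z'. The stems whose second-to-last letter is 'z' (nefazw → nefazwesh, hibunizg → hibunizgesh) add -esh.
So tikozm → tikozmesh.

tikozmesh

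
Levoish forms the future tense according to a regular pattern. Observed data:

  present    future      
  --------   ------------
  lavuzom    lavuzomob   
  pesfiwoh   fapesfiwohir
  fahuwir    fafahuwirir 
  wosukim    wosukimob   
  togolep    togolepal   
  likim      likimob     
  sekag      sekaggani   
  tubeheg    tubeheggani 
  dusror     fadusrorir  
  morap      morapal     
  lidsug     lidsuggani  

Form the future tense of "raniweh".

faraniwehir

sekag and morap both have last vowel 'a' yet inflect differently (sekaggani, morapal), so the last vowel is not what conditions the rule; the final letter is.
"raniweh" ends in -h. The one such stem in the data (pesfiwoh → fapesfiwohir) adds fa- … -ir around the stem, so the same rule applies.
The other patterns: stems ending in -g double the final consonant and add -ani; stems ending in -m add -ob; stems ending in -p add -al.
So raniweh → faraniwehir.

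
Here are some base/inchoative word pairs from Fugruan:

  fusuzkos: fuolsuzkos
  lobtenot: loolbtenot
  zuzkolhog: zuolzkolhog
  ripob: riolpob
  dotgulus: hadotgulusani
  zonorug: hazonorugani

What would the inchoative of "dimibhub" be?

"dimibhub" has last vowel 'u'. The stems whose last vowel is 'u' (dotgulus → hadotgulusani, zonorug → hazonorugani) add ha- … -ani around the stem.
The other pattern: stems whose last vowel is 'o' insert -ol- after the first vowel.
So dimibhub → hadimibhubani.

hadimibhubani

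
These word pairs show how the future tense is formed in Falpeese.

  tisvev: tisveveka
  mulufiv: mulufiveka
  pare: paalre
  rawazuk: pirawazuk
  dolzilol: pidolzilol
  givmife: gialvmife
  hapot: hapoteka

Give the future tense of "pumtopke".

pualmtopke

givmife and tisvev both have last vowel 'e' yet inflect differently (gialvmife, tisveveka), so the last vowel is not what conditions the rule; the final letter is.
"pumtopke" ends in -e. The stems ending in -e (givmife → gialvmife, pare → paalre) insert -al- after the first vowel.
The other patterns: stems ending in -t or -v add -eka; stems ending in -k or -l add the prefix pi-.
So pumtopke → pualmtopke.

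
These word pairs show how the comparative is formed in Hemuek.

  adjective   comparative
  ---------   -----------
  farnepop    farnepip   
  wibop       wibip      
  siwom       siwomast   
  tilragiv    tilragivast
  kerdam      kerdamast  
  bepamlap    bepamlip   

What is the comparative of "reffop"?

reffip

"reffop" ends in -p. The stems ending in -p (wibop → wibip, bepamlap → bepamlip, farnepop → farnepip) change the last vowel to 'i'.
The other pattern: stems ending in -m or -v add -ast.
So reffop → reffip.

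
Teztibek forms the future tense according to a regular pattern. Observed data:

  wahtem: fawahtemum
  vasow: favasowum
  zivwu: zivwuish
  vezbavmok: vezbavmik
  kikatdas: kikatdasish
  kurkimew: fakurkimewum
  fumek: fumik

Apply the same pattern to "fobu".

vezbavmok and vasow both have last vowel 'o' yet inflect differently (vezbavmik, favasowum), so the last vowel is not what conditions the rule; the final letter is.
"fobu" ends in -u. The one such stem in the data (zivwu → zivwuish) adds -ish, so the same rule applies.
So fobu → fobuish.

fobuish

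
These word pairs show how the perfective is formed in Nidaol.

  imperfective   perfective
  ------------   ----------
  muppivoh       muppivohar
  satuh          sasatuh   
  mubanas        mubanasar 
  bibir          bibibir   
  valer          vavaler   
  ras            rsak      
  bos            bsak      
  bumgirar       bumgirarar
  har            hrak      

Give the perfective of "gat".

gtak

har and bibir both end in -r yet inflect differently (hrak, bibibir), so the final letter is not what conditions the rule; the number of vowels is.
"gat" has 1 vowel. The stems with 1 vowel (bos → bsak, ras → rsak, har → hrak) delete the last vowel and add -ak.
The other patterns: stems with 2 vowels repeat the first consonant+vowel as a prefix; stems with 3 vowels add -ar.
So gat → gtak.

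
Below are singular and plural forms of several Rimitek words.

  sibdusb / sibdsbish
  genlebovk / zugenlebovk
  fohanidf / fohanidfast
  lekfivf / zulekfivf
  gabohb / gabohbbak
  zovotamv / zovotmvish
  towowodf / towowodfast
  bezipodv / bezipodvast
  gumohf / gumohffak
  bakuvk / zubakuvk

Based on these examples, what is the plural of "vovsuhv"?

vovsuhvvak

gumohf and lekfivf both end in -f yet inflect differently (gumohffak, zulekfivf), so the final letter is not what conditions the rule; the second-to-last letter is.
"vovsuhv" has second-to-last letter 'h'. The stems whose second-to-last letter is 'h' (gabohb → gabohbbak, gumohf → gumohffak) double the final consonant and add -ak.
The other patterns: stems whose second-to-last letter is 'v' add the prefix zu-; stems whose second-to-last letter is 'd' add -ast; stems whose second-to-last letter is 'm' or 's' delete the last vowel and add -ish.
So vovsuhv → vovsuhvvak.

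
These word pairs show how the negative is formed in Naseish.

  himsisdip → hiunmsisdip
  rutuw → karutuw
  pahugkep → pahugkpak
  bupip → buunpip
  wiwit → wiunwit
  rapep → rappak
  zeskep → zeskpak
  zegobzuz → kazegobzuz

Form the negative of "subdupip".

"subdupip" has last vowel 'i'. The stems whose last vowel is 'i' (bupip → buunpip, himsisdip → hiunmsisdip, wiwit → wiunwit) insert -un- after the first vowel.
So subdupip → suunbdupip.

suunbdupip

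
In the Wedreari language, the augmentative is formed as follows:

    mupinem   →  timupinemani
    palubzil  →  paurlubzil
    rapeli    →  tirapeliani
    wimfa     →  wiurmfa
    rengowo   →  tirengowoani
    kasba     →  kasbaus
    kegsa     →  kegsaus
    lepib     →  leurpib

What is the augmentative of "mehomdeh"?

timehomdehani

kegsa and wimfa both end in -a yet inflect differently (kegsaus, wiurmfa), so the final letter is not what conditions the rule; the first letter is.
"mehomdeh" begins with m-. The one such stem in the data (mupinem → timupinemani) adds ti- … -ani around the stem, so the same rule applies.
So mehomdeh → timehomdehani.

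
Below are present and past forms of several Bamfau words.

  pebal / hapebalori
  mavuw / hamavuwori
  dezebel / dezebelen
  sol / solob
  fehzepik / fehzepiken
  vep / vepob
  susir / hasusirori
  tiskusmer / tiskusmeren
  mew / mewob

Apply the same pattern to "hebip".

hahebipori

mew and mavuw both end in -w yet inflect differently (mewob, hamavuwori), so the final letter is not what conditions the rule; the number of vowels is.
"hebip" has 2 vowels. The stems with 2 vowels (mavuw → hamavuwori, susir → hasusirori, pebal → hapebalori) add ha- … -ori around the stem.
The other patterns: stems with 1 vowel add -ob; stems with 3 vowels add -en.
So hebip → hahebipori.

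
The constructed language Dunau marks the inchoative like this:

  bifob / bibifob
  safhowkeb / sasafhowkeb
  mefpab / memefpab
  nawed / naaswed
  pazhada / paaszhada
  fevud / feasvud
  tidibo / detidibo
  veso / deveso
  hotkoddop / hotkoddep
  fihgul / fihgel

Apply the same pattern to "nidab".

ninidab

"nidab" ends in -b. The stems ending in -b (bifob → bibifob, safhowkeb → sasafhowkeb, mefpab → memefpab) repeat the first consonant+vowel as a prefix.
So nidab → ninidab.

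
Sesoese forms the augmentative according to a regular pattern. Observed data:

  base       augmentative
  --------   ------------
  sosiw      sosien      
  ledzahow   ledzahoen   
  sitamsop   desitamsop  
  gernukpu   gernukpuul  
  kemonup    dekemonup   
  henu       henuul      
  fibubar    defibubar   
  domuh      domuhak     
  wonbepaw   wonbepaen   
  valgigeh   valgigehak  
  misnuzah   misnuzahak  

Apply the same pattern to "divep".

wonbepaw and misnuzah both have last vowel 'a' yet inflect differently (wonbepaen, misnuzahak), so the last vowel is not what conditions the rule; the final letter is.
"divep" ends in -p. The stems ending in -p (sitamsop → desitamsop, kemonup → dekemonup) add the prefix de-.
So divep → dedivep.

dedivep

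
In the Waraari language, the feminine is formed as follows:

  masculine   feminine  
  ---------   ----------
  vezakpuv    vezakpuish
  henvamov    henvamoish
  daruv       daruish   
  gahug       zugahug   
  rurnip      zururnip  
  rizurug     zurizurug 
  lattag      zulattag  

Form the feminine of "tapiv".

tapiish

vezakpuv and gahug both have last vowel 'u' yet inflect differently (vezakpuish, zugahug), so the last vowel is not what conditions the rule; the final letter is.
"tapiv" ends in -v. The stems ending in -v (vezakpuv → vezakpuish, henvamov → henvamoish, daruv → daruish) drop the final letter and add -ish.
The other pattern: stems ending in -g or -p add the prefix zu-.
So tapiv → tapiish.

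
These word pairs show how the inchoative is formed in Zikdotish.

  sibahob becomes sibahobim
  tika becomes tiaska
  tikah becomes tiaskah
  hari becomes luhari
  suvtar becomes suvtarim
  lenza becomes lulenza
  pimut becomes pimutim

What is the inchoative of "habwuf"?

luhabwuf

tika and lenza both end in -a yet inflect differently (tiaska, lulenza), so the final letter is not what conditions the rule; the first letter is.
"habwuf" begins with h-. The one such stem in the data (hari → luhari) adds the prefix lu-, so the same rule applies.
So habwuf → luhabwuf.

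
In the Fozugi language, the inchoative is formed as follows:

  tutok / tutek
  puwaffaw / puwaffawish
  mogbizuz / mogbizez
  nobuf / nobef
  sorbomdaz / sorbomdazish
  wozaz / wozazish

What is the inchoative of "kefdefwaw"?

"kefdefwaw" has last vowel 'a'. The stems whose last vowel is 'a' (puwaffaw → puwaffawish, wozaz → wozazish, sorbomdaz → sorbomdazish) add -ish.
So kefdefwaw → kefdefwawish.

kefdefwawish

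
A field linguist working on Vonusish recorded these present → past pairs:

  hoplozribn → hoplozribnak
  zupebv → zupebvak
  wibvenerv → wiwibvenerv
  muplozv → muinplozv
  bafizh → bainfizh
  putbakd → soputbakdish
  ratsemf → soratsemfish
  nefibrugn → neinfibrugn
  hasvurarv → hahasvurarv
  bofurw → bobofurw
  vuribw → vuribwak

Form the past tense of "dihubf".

wibvenerv and zupebv both end in -v yet inflect differently (wiwibvenerv, zupebvak), so the final letter is not what conditions the rule; the second-to-last letter is.
"dihubf" has second-to-last letter 'b'. The stems whose second-to-last letter is 'b' (hoplozribn → hoplozribnak, zupebv → zupebvak, vuribw → vuribwak) add -ak.
The other patterns: stems whose second-to-last letter is 'r' repeat the first consonant+vowel as a prefix; stems whose second-to-last letter is 'k' or 'm' add so- … -ish around the stem; stems whose second-to-last letter is 'g' or 'z' insert -in- after the first vowel.
So dihubf → dihubfak.

dihubfak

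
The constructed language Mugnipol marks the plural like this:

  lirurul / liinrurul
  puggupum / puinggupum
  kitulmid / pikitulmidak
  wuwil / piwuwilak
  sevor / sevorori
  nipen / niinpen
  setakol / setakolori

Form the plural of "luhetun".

luinhetun

"luhetun" has last vowel 'u'. The stems whose last vowel is 'u' (puggupum → puinggupum, lirurul → liinrurul) insert -in- after the first vowel.
The other patterns: stems whose last vowel is 'i' add pi- … -ak around the stem; stems whose last vowel is 'o' add -ori.
So luhetun → luinhetun.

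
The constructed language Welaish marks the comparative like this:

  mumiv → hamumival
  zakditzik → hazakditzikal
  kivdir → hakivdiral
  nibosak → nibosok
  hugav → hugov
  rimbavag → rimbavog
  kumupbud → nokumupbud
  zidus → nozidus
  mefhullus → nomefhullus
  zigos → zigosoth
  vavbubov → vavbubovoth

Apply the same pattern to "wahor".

"wahor" has last vowel 'o'. The stems whose last vowel is 'o' (zigos → zigosoth, vavbubov → vavbubovoth) add -oth.
The other patterns: stems whose last vowel is 'i' add ha- … -al around the stem; stems whose last vowel is 'a' change the last vowel to 'o'; stems whose last vowel is 'u' add the prefix no-.
So wahor → wahoroth.

wahoroth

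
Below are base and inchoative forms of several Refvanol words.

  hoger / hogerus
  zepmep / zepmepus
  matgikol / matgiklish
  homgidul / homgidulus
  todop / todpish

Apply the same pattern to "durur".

dururus

matgikol and homgidul both end in -l yet inflect differently (matgiklish, homgidulus), so the final letter is not what conditions the rule; the last vowel is.
"durur" has last vowel 'u'. The one such stem in the data (homgidul → homgidulus) adds -us, so the same rule applies.
So durur → dururus.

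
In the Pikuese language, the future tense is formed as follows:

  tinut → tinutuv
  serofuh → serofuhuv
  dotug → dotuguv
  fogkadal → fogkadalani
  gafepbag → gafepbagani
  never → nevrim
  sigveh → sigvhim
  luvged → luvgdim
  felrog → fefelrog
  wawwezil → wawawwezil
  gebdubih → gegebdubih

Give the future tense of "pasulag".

"pasulag" has last vowel 'a'. The stems whose last vowel is 'a' (fogkadal → fogkadalani, gafepbag → gafepbagani) add -ani.
So pasulag → pasulagani.

pasulagani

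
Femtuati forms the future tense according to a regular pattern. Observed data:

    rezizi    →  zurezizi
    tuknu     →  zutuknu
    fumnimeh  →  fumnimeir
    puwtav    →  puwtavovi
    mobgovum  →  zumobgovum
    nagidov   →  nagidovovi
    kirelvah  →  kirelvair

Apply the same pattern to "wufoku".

puwtav and kirelvah both have last vowel 'a' yet inflect differently (puwtavovi, kirelvair), so the last vowel is not what conditions the rule; the final letter is.
"wufoku" ends in -u. The one such stem in the data (tuknu → zutuknu) adds the prefix zu-, so the same rule applies.
So wufoku → zuwufoku.

zuwufoku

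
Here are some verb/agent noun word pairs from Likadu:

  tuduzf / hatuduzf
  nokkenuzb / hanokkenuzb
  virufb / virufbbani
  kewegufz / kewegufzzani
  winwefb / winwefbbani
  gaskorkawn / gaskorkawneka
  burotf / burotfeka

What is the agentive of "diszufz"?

diszufzzani

nokkenuzb and virufb both end in -b yet inflect differently (hanokkenuzb, virufbbani), so the final letter is not what conditions the rule; the second-to-last letter is.
"diszufz" has second-to-last letter 'f'. The stems whose second-to-last letter is 'f' (virufb → virufbbani, kewegufz → kewegufzzani, winwefb → winwefbbani) double the final consonant and add -ani.
The other patterns: stems whose second-to-last letter is 'z' add the prefix ha-; stems whose second-to-last letter is 't' or 'w' add -eka.
So diszufz → diszufzzani.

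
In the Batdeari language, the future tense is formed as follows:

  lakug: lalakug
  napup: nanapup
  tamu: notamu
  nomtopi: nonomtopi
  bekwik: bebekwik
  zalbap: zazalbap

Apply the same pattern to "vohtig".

"vohtig" ends in a consonant. The stems ending in a consonant (napup → nanapup, lakug → lalakug, zalbap → zazalbap) repeat the first consonant+vowel as a prefix.
The other pattern: stems ending in a vowel add the prefix no-.
So vohtig → vovohtig.

vovohtig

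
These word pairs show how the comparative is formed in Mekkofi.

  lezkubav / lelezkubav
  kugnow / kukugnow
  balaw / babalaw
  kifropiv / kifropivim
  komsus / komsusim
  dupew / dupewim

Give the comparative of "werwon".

wewerwon

lezkubav and kifropiv both end in -v yet inflect differently (lelezkubav, kifropivim), so the final letter is not what conditions the rule; the last vowel is.
"werwon" has last vowel 'o'. The one such stem in the data (kugnow → kukugnow) repeats the first consonant+vowel as a prefix (as do lezkubav, balaw), so the same rule applies.
The other pattern: stems whose last vowel is 'e', 'i' or 'u' add -im.
So werwon → wewerwon.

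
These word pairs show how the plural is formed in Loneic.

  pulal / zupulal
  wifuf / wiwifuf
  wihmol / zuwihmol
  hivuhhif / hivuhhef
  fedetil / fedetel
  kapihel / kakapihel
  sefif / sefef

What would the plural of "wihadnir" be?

wihadner

wihmol and fedetil both end in -l yet inflect differently (zuwihmol, fedetel), so the final letter is not what conditions the rule; the last vowel is.
"wihadnir" has last vowel 'i'. The stems whose last vowel is 'i' (sefif → sefef, fedetil → fedetel, hivuhhif → hivuhhef) change the last vowel to 'e'.
So wihadnir → wihadner.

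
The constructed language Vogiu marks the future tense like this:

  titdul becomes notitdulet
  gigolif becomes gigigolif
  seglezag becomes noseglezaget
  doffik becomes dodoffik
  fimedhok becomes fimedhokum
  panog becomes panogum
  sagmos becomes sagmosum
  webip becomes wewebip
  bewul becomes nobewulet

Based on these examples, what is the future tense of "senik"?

fimedhok and doffik both end in -k yet inflect differently (fimedhokum, dodoffik), so the final letter is not what conditions the rule; the last vowel is.
"senik" has last vowel 'i'. The stems whose last vowel is 'i' (doffik → dodoffik, gigolif → gigigolif, webip → wewebip) repeat the first consonant+vowel as a prefix.
The other patterns: stems whose last vowel is 'o' add -um; stems whose last vowel is 'a' or 'u' add no- … -et around the stem.
So senik → sesenik.

sesenik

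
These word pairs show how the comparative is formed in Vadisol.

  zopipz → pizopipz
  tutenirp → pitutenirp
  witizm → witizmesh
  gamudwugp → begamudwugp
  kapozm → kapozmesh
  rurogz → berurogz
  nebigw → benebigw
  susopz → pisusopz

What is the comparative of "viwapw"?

gamudwugp and tutenirp both end in -p yet inflect differently (begamudwugp, pitutenirp), so the final letter is not what conditions the rule; the second-to-last letter is.
"viwapw" has second-to-last letter 'p'. The stems whose second-to-last letter is 'p' (susopz → pisusopz, zopipz → pizopipz) add the prefix pi-.
The other patterns: stems whose second-to-last letter is 'z' add -esh; stems whose second-to-last letter is 'g' add the prefix be-.
So viwapw → piviwapw.

piviwapw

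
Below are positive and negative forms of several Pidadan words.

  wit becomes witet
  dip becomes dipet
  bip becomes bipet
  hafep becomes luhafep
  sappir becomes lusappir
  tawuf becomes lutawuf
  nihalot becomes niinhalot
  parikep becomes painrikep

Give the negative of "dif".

"dif" has 1 vowel. The stems with 1 vowel (wit → witet, dip → dipet, bip → bipet) add -et.
The other patterns: stems with 2 vowels add the prefix lu-; stems with 3 vowels insert -in- after the first vowel.
So dif → difet.

difet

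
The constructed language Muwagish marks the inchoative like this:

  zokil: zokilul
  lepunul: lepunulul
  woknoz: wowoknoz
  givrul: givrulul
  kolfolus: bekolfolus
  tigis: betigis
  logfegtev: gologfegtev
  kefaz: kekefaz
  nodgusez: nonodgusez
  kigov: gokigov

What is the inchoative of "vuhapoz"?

zokil and tigis both have last vowel 'i' yet inflect differently (zokilul, betigis), so the last vowel is not what conditions the rule; the final letter is.
"vuhapoz" ends in -z. The stems ending in -z (kefaz → kekefaz, nodgusez → nonodgusez, woknoz → wowoknoz) repeat the first consonant+vowel as a prefix.
The other patterns: stems ending in -l add -ul; stems ending in -s add the prefix be-; stems ending in -v add the prefix go-.
So vuhapoz → vuvuhapoz.

vuvuhapoz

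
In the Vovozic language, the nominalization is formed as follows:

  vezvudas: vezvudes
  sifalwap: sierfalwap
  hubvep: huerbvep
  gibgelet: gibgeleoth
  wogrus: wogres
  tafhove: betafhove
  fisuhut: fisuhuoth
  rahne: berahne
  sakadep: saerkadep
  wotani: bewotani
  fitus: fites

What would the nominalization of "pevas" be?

peves

sakadep and gibgelet both have last vowel 'e' yet inflect differently (saerkadep, gibgeleoth), so the last vowel is not what conditions the rule; the final letter is.
"pevas" ends in -s. The stems ending in -s (fitus → fites, vezvudas → vezvudes, wogrus → wogres) change the last vowel to 'e'.
So pevas → peves.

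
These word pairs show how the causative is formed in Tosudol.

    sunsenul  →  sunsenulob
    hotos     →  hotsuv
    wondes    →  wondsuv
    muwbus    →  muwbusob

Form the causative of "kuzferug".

kuzferugob

muwbus and wondes both end in -s yet inflect differently (muwbusob, wondsuv), so the final letter is not what conditions the rule; the last vowel is.
"kuzferug" has last vowel 'u'. The stems whose last vowel is 'u' (sunsenul → sunsenulob, muwbus → muwbusob) add -ob.
The other pattern: stems whose last vowel is 'e' or 'o' delete the last vowel and add -uv.
So kuzferug → kuzferugob.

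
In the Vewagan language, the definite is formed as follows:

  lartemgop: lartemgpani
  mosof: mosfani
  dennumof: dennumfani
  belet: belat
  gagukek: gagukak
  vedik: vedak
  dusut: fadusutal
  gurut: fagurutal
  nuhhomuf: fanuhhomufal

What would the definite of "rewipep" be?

belet and dusut both end in -t yet inflect differently (belat, fadusutal), so the final letter is not what conditions the rule; the last vowel is.
"rewipep" has last vowel 'e'. The stems whose last vowel is 'e' (belet → belat, gagukek → gagukak) change the last vowel to 'a'.
So rewipep → rewipap.

rewipap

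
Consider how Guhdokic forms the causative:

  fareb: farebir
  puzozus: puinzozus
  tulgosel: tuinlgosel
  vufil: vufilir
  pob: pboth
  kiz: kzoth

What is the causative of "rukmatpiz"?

ruinkmatpiz

"rukmatpiz" has 3 vowels. The stems with 3 vowels (puzozus → puinzozus, tulgosel → tuinlgosel) insert -in- after the first vowel.
So rukmatpiz → ruinkmatpiz.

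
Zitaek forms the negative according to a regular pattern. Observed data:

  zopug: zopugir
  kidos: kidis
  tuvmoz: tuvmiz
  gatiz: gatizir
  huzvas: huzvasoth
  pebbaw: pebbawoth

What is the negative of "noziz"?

nozizir

"noziz" has last vowel 'i'. The one such stem in the data (gatiz → gatizir) adds -ir, so the same rule applies.
The other patterns: stems whose last vowel is 'a' add -oth; stems whose last vowel is 'o' change the last vowel to 'i'.
So noziz → nozizir.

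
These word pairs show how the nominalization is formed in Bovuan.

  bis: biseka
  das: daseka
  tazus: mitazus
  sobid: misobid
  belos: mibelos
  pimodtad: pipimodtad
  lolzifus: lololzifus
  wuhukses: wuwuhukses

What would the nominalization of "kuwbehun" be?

kukuwbehun

bis and tazus both end in -s yet inflect differently (biseka, mitazus), so the final letter is not what conditions the rule; the number of vowels is.
"kuwbehun" has 3 vowels. The stems with 3 vowels (pimodtad → pipimodtad, lolzifus → lololzifus, wuhukses → wuwuhukses) repeat the first consonant+vowel as a prefix.
So kuwbehun → kukuwbehun.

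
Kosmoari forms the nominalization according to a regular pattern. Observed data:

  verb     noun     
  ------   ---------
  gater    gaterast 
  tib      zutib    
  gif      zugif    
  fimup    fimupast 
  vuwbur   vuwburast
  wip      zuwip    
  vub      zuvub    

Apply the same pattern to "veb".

wip and fimup both end in -p yet inflect differently (zuwip, fimupast), so the final letter is not what conditions the rule; the number of vowels is.
"veb" has 1 vowel. The stems with 1 vowel (wip → zuwip, tib → zutib, gif → zugif) add the prefix zu-.
So veb → zuveb.

zuveb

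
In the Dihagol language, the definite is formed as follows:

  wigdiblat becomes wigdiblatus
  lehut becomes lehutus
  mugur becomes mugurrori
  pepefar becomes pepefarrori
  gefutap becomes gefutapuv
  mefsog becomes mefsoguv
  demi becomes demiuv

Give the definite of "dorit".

doritus

lehut and mugur both have last vowel 'u' yet inflect differently (lehutus, mugurrori), so the last vowel is not what conditions the rule; the final letter is.
"dorit" ends in -t. The stems ending in -t (wigdiblat → wigdiblatus, lehut → lehutus) add -us.
The other patterns: stems ending in -r double the final consonant and add -ori; stems ending in -g, -i or -p add -uv.
So dorit → doritus.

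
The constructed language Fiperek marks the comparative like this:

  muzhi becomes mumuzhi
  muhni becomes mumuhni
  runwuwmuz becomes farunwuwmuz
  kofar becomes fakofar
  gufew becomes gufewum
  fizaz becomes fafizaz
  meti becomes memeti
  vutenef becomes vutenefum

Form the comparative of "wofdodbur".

muzhi and gufew both have 2 vowels yet inflect differently (mumuzhi, gufewum), so the number of vowels is not what conditions the rule; the final letter is.
"wofdodbur" ends in -r. The one such stem in the data (kofar → fakofar) adds the prefix fa-, so the same rule applies.
So wofdodbur → fawofdodbur.

fawofdodbur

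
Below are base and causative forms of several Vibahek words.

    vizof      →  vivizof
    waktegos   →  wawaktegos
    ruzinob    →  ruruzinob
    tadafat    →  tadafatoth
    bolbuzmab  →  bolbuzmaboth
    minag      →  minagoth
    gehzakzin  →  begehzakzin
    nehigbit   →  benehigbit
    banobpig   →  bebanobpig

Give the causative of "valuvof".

ruzinob and bolbuzmab both end in -b yet inflect differently (ruruzinob, bolbuzmaboth), so the final letter is not what conditions the rule; the last vowel is.
"valuvof" has last vowel 'o'. The stems whose last vowel is 'o' (vizof → vivizof, waktegos → wawaktegos, ruzinob → ruruzinob) repeat the first consonant+vowel as a prefix.
So valuvof → vavaluvof.

vavaluvof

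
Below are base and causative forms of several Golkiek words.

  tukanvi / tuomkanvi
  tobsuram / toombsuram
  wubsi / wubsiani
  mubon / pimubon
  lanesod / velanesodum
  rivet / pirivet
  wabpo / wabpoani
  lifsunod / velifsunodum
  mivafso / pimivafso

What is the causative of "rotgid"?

pirotgid

tukanvi and wubsi both end in -i yet inflect differently (tuomkanvi, wubsiani), so the final letter is not what conditions the rule; the first letter is.
"rotgid" begins with r-. The one such stem in the data (rivet → pirivet) adds the prefix pi-, so the same rule applies.
So rotgid → pirotgid.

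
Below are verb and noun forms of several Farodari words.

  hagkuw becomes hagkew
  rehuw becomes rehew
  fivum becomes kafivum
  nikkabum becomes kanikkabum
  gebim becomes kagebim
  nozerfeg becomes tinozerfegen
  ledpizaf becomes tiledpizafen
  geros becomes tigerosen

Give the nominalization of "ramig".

hagkuw and fivum both have last vowel 'u' yet inflect differently (hagkew, kafivum), so the last vowel is not what conditions the rule; the final letter is.
"ramig" ends in -g. The one such stem in the data (nozerfeg → tinozerfegen) adds ti- … -en around the stem, so the same rule applies.
So ramig → tiramigen.

tiramigen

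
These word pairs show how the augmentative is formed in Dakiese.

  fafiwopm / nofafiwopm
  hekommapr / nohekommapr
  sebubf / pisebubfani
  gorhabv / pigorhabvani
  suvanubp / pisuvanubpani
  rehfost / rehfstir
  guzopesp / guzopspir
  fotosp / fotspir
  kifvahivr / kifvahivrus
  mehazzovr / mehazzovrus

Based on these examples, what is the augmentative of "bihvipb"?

suvanubp and guzopesp both end in -p yet inflect differently (pisuvanubpani, guzopspir), so the final letter is not what conditions the rule; the second-to-last letter is.
"bihvipb" has second-to-last letter 'p'. The stems whose second-to-last letter is 'p' (fafiwopm → nofafiwopm, hekommapr → nohekommapr) add the prefix no-.
The other patterns: stems whose second-to-last letter is 'b' add pi- … -ani around the stem; stems whose second-to-last letter is 's' delete the last vowel and add -ir; stems whose second-to-last letter is 'v' add -us.
So bihvipb → nobihvipb.

nobihvipb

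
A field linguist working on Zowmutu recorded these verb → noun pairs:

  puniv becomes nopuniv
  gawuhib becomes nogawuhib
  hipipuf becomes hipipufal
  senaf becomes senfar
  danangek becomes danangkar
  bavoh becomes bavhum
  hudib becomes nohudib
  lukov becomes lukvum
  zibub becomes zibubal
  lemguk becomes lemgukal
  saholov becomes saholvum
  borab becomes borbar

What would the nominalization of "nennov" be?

"nennov" has last vowel 'o'. The stems whose last vowel is 'o' (lukov → lukvum, saholov → saholvum, bavoh → bavhum) delete the last vowel and add -um.
So nennov → nennvum.

nennvum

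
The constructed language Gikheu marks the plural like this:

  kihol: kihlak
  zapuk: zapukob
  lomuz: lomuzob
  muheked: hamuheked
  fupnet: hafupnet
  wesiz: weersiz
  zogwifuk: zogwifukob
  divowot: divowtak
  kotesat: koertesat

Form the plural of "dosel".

hadosel

divowot and fupnet both end in -t yet inflect differently (divowtak, hafupnet), so the final letter is not what conditions the rule; the last vowel is.
"dosel" has last vowel 'e'. The stems whose last vowel is 'e' (muheked → hamuheked, fupnet → hafupnet) add the prefix ha-.
The other patterns: stems whose last vowel is 'o' delete the last vowel and add -ak; stems whose last vowel is 'u' add -ob; stems whose last vowel is 'a' or 'i' insert -er- after the first vowel.
So dosel → hadosel.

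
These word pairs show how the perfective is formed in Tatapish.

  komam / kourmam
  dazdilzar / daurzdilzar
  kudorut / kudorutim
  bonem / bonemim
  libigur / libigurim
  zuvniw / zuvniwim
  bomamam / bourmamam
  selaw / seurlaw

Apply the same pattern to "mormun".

"mormun" has last vowel 'u'. The stems whose last vowel is 'u' (kudorut → kudorutim, libigur → libigurim) add -im.
So mormun → mormunim.

mormunim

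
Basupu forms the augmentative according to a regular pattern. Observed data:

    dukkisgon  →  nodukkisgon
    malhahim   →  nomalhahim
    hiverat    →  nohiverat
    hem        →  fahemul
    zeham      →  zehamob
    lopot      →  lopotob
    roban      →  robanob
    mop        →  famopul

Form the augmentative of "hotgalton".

nohotgalton

hem and zeham both end in -m yet inflect differently (fahemul, zehamob), so the final letter is not what conditions the rule; the number of vowels is.
"hotgalton" has 3 vowels. The stems with 3 vowels (malhahim → nomalhahim, hiverat → nohiverat, dukkisgon → nodukkisgon) add the prefix no-.
So hotgalton → nohotgalton.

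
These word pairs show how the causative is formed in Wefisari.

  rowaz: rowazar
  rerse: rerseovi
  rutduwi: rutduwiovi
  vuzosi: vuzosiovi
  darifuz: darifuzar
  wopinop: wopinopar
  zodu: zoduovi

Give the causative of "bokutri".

bokutriovi

darifuz and zodu both have last vowel 'u' yet inflect differently (darifuzar, zoduovi), so the last vowel is not what conditions the rule; whether the stem ends in a vowel or a consonant is.
"bokutri" ends in a vowel. The stems ending in a vowel (vuzosi → vuzosiovi, rerse → rerseovi, rutduwi → rutduwiovi) add -ovi.
The other pattern: stems ending in a consonant add -ar.
So bokutri → bokutriovi.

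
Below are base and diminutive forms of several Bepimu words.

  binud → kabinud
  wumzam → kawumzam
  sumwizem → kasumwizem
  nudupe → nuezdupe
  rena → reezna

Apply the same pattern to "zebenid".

sumwizem and nudupe both have last vowel 'e' yet inflect differently (kasumwizem, nuezdupe), so the last vowel is not what conditions the rule; whether the stem ends in a vowel or a consonant is.
"zebenid" ends in a consonant. The stems ending in a consonant (binud → kabinud, sumwizem → kasumwizem, wumzam → kawumzam) add the prefix ka-.
So zebenid → kazebenid.

kazebenid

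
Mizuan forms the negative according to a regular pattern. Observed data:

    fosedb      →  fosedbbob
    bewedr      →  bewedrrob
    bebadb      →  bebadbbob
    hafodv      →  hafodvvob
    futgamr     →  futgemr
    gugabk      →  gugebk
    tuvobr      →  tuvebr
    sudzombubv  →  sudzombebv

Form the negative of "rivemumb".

bewedr and futgamr both end in -r yet inflect differently (bewedrrob, futgemr), so the final letter is not what conditions the rule; the second-to-last letter is.
"rivemumb" has second-to-last letter 'm'. The one such stem in the data (futgamr → futgemr) changes the last vowel to 'e' (as do gugabk, tuvobr), so the same rule applies.
So rivemumb → rivememb.

rivememb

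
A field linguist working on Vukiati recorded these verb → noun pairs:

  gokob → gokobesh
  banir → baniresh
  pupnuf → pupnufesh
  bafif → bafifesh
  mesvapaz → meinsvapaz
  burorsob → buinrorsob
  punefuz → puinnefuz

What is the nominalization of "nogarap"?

gokob and burorsob both end in -b yet inflect differently (gokobesh, buinrorsob), so the final letter is not what conditions the rule; the number of vowels is.
"nogarap" has 3 vowels. The stems with 3 vowels (mesvapaz → meinsvapaz, burorsob → buinrorsob, punefuz → puinnefuz) insert -in- after the first vowel.
The other pattern: stems with 2 vowels add -esh.
So nogarap → noingarap.

noingarap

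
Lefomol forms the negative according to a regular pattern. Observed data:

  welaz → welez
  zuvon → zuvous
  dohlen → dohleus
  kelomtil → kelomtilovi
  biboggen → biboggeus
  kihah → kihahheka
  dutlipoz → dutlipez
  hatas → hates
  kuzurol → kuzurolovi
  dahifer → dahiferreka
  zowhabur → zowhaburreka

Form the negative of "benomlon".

"benomlon" ends in -n. The stems ending in -n (dohlen → dohleus, biboggen → biboggeus, zuvon → zuvous) drop the final letter and add -us.
The other patterns: stems ending in -h or -r double the final consonant and add -eka; stems ending in -l add -ovi; stems ending in -s or -z change the last vowel to 'e'.
So benomlon → benomlous.

benomlous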